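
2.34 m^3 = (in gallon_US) 618.2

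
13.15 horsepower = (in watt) 9806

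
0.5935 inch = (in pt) 42.73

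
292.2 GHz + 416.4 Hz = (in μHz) 2.922e+17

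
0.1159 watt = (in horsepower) 0.0001554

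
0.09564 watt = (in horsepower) 0.0001283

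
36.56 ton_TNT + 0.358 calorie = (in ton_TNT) 36.56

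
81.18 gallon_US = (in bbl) 1.933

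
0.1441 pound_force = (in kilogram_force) 0.06536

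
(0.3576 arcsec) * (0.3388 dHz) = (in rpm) 5.609e-07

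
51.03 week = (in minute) 5.144e+05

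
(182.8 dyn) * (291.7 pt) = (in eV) 1.174e+15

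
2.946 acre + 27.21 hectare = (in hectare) 28.4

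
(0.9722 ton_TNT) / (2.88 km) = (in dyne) 1.412e+11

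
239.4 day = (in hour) 5746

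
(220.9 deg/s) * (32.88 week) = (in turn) 1.22e+07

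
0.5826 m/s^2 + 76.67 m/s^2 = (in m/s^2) 77.25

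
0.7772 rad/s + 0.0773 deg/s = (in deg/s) 44.61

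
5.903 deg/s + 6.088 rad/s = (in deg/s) 354.7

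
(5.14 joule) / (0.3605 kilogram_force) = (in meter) 1.454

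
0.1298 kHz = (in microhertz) 1.298e+08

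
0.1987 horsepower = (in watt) 148.2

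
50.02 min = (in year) 9.517e-05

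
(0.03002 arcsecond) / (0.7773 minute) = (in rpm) 2.98e-08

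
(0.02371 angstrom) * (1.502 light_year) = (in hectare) 3.369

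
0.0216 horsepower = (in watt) 16.11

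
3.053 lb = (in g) 1385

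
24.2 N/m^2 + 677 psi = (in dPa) 4.668e+07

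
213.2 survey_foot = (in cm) 6498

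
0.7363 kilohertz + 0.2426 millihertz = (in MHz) 0.0007363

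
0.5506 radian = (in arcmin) 1893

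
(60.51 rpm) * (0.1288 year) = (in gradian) 1.639e+09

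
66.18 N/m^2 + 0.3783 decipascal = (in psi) 0.009604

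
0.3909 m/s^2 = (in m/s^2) 0.3909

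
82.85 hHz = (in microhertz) 8.285e+09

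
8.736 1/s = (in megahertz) 8.736e-06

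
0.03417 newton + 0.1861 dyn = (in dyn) 3417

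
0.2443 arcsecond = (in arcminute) 0.004072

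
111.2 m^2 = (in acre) 0.02748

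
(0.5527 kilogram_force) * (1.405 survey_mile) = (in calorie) 2929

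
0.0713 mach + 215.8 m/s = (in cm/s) 2.401e+04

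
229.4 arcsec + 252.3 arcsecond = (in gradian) 0.1487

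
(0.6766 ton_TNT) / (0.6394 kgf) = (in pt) 1.28e+12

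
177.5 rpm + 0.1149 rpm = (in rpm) 177.6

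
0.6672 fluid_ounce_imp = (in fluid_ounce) 0.641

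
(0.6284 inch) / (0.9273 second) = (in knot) 0.03346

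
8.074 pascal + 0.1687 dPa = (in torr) 0.06069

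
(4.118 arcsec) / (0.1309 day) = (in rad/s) 1.765e-09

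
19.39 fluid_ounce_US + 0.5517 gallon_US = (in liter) 2.662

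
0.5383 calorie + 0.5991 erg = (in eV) 1.406e+19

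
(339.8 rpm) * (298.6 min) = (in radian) 6.375e+05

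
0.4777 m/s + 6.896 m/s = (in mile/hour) 16.49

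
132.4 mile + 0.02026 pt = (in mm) 2.131e+08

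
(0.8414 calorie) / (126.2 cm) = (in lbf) 0.6271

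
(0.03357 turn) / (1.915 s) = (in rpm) 1.052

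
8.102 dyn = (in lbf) 1.821e-05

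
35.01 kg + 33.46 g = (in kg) 35.04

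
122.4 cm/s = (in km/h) 4.406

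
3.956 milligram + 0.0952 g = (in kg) 9.916e-05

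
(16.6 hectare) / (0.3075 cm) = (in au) 0.0003609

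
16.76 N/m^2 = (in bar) 0.0001676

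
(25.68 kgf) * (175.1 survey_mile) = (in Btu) 6.726e+04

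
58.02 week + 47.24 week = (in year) 2.019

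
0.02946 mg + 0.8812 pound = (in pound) 0.8812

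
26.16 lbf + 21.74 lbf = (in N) 213.1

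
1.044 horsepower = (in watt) 778.5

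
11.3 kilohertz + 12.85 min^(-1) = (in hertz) 1.13e+04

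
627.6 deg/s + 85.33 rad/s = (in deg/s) 5517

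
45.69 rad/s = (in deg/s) 2618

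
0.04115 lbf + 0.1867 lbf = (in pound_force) 0.2278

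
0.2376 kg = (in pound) 0.5238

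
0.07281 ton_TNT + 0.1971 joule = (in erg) 3.046e+15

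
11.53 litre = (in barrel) 0.07252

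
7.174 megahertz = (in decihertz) 7.174e+07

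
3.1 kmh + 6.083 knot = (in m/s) 3.99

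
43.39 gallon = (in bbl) 1.033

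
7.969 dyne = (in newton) 7.969e-05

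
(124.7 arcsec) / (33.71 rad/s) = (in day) 2.076e-10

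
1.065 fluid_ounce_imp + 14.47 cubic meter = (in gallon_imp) 3183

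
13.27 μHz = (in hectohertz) 1.327e-07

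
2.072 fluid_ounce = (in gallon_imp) 0.01348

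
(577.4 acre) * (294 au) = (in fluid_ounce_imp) 3.617e+24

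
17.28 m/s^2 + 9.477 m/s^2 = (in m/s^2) 26.76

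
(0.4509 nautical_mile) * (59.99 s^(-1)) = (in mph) 1.121e+05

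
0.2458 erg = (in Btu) 2.33e-11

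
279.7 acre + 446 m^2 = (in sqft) 1.219e+07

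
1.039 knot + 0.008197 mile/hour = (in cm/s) 53.82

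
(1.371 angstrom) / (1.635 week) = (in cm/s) 1.386e-14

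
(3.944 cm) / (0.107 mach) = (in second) 0.001083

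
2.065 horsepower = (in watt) 1540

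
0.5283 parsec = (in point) 4.621e+19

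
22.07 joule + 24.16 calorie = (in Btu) 0.1167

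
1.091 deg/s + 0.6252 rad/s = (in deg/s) 36.91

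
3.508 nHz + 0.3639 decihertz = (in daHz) 0.003639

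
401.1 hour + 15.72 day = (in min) 4.67e+04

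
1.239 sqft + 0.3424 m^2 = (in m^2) 0.4575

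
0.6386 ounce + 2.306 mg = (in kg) 0.01811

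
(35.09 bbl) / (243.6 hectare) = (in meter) 2.29e-06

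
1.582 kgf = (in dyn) 1.551e+06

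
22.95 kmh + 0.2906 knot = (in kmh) 23.49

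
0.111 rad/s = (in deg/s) 6.36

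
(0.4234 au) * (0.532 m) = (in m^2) 3.37e+10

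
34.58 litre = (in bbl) 0.2175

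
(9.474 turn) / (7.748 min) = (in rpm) 1.223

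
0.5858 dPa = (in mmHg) 0.0004394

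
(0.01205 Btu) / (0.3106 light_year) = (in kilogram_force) 4.412e-16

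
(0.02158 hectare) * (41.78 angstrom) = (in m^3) 9.016e-07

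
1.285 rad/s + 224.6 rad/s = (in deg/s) 1.294e+04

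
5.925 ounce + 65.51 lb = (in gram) 2.988e+04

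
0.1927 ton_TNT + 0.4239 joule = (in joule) 8.063e+08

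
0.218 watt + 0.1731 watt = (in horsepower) 0.0005245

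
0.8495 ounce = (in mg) 2.408e+04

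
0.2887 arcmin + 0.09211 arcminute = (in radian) 0.0001108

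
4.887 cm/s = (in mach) 0.0001435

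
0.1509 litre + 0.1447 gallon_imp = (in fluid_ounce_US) 27.35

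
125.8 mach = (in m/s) 4.283e+04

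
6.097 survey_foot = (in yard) 2.032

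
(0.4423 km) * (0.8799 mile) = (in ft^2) 6.742e+06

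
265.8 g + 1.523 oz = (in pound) 0.6812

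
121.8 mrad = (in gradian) 7.754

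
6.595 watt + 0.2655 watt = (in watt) 6.861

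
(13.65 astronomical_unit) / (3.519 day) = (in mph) 1.502e+07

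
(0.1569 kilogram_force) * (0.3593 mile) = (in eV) 5.553e+21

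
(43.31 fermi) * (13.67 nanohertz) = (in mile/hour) 1.324e-21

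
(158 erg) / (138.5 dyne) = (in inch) 0.4491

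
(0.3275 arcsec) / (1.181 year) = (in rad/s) 4.263e-14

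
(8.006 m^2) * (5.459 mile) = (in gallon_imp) 1.547e+07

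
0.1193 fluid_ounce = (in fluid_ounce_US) 0.1193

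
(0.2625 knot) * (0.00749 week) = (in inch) 2.408e+04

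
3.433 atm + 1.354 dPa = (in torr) 2609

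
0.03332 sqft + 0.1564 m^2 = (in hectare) 1.595e-05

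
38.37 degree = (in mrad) 669.7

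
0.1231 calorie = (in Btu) 0.0004882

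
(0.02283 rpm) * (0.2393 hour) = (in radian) 2.06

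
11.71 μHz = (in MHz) 1.171e-11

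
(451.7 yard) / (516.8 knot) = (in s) 1.554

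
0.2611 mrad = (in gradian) 0.01662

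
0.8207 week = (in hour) 137.9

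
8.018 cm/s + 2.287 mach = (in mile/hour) 1742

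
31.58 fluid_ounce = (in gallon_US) 0.2467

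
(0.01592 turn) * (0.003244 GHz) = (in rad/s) 3.245e+05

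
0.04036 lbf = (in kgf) 0.01831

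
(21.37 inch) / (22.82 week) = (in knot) 7.645e-08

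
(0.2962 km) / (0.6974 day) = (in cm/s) 0.4916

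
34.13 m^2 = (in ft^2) 367.4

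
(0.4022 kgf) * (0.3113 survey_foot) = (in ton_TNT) 8.945e-11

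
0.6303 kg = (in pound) 1.39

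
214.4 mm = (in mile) 0.0001332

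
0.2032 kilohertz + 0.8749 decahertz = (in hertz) 211.9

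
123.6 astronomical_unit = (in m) 1.849e+13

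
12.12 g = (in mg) 1.212e+04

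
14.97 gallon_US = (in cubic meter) 0.05667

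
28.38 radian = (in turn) 4.517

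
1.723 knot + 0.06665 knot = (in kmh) 3.314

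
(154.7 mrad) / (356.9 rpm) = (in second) 0.004139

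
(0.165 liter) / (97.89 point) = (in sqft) 0.05143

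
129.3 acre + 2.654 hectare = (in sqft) 5.918e+06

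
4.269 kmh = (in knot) 2.305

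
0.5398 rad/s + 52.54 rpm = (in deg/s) 346.2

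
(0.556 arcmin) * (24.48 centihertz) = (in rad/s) 3.959e-05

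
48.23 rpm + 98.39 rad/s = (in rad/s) 103.4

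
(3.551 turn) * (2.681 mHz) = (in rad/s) 0.05982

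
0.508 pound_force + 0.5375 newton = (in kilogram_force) 0.2852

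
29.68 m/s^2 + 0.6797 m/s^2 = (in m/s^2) 30.36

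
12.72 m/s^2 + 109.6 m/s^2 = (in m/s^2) 122.3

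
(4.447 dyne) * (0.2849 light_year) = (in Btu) 1.136e+08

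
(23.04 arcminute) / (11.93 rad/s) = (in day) 6.502e-09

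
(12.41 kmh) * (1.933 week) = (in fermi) 4.03e+21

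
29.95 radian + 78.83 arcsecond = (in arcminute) 1.03e+05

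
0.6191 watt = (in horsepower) 0.0008302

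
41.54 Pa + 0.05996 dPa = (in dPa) 415.5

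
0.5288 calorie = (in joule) 2.212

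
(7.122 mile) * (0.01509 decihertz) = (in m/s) 17.3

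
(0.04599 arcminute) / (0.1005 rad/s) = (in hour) 3.698e-08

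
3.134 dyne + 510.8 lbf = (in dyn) 2.272e+08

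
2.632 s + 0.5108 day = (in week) 0.07298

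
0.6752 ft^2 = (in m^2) 0.06273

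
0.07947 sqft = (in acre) 1.824e-06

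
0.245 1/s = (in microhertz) 2.45e+05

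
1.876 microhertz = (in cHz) 0.0001876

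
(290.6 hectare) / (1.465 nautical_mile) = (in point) 3.036e+06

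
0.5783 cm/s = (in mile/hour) 0.01294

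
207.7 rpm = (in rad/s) 21.75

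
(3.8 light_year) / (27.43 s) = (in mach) 3.849e+12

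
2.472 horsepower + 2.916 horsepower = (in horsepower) 5.388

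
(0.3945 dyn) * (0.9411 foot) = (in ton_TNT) 2.705e-16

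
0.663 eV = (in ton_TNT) 2.539e-29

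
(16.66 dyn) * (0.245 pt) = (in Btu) 1.365e-11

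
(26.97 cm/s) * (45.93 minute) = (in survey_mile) 0.4618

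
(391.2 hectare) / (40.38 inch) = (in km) 3814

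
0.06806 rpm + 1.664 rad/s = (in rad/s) 1.671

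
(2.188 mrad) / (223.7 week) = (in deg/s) 9.266e-10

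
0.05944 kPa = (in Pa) 59.44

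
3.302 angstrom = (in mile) 2.052e-13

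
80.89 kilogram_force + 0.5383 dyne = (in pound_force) 178.3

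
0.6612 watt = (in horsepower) 0.0008867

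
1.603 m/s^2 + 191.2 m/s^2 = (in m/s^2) 192.8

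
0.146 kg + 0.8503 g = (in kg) 0.1469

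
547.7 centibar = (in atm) 5.405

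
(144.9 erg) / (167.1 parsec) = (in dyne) 2.81e-19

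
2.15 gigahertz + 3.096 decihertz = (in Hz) 2.15e+09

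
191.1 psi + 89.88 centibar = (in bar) 14.07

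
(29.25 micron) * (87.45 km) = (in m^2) 2.558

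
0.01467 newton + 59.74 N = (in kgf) 6.093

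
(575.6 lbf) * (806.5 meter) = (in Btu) 1957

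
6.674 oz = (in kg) 0.1892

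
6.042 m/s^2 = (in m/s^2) 6.042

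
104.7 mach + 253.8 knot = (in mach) 105.1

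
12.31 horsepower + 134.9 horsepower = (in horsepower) 147.2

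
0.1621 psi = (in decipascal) 1.118e+04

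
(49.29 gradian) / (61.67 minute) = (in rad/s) 0.0002092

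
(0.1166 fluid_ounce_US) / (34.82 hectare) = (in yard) 1.083e-11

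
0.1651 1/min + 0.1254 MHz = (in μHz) 1.254e+11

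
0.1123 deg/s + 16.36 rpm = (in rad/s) 1.715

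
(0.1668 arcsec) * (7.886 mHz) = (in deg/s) 3.654e-07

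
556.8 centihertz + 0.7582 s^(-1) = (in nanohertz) 6.326e+09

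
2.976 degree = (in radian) 0.05194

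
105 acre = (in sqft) 4.574e+06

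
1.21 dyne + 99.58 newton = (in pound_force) 22.39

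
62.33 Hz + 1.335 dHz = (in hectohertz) 0.6246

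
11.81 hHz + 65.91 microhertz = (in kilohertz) 1.181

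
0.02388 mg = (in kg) 2.388e-08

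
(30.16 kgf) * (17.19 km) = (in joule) 5.084e+06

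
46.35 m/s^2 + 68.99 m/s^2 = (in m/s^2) 115.3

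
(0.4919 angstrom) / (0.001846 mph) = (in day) 6.899e-13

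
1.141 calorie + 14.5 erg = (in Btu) 0.004525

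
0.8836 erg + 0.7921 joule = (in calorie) 0.1893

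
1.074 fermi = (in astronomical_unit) 7.179e-27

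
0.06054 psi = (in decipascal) 4174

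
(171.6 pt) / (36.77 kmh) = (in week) 9.8e-09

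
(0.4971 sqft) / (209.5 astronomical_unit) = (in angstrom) 1.474e-05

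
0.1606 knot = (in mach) 0.0002426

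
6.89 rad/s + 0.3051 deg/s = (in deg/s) 395.1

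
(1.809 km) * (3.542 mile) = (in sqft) 1.11e+08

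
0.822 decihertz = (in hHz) 0.000822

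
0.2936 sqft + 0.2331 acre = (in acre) 0.2331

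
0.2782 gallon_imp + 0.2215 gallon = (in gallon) 0.5556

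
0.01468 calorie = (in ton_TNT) 1.468e-11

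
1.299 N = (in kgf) 0.1325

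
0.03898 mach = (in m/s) 13.27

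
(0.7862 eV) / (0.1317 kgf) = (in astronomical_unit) 6.519e-31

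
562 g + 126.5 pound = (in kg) 57.94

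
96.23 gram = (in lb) 0.2122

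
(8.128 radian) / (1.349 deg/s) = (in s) 345.2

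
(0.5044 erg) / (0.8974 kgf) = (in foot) 1.88e-08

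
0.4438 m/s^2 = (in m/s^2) 0.4438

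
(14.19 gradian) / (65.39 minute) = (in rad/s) 5.681e-05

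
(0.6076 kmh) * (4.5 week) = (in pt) 1.302e+09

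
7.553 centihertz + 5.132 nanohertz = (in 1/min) 4.532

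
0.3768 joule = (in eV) 2.352e+18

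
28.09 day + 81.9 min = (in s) 2.432e+06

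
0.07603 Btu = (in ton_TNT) 1.917e-08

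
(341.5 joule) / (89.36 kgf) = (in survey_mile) 0.0002421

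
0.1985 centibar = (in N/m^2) 198.5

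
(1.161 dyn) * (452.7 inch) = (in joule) 0.0001335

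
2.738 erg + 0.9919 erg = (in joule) 3.73e-07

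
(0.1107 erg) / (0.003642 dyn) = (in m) 0.304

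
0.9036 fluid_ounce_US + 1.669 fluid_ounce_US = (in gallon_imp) 0.01674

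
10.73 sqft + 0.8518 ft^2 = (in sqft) 11.58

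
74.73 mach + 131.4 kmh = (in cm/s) 2.548e+06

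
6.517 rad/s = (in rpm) 62.23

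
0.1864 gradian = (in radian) 0.002928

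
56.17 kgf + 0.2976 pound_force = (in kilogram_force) 56.3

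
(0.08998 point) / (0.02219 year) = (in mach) 1.332e-13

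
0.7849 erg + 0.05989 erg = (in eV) 5.273e+11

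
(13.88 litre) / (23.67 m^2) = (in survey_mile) 3.644e-07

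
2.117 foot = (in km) 0.0006453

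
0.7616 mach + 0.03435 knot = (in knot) 504.1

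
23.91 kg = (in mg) 2.391e+07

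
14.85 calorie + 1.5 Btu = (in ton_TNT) 3.931e-07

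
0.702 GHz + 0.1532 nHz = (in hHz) 7.02e+06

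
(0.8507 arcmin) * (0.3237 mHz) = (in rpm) 7.649e-07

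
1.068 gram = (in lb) 0.002355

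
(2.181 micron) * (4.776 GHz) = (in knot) 2.025e+04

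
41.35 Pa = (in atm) 0.0004081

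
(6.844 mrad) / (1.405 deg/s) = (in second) 0.2791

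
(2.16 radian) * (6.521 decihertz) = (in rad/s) 1.409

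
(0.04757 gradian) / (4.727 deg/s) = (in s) 0.009057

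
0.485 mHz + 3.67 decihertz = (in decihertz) 3.675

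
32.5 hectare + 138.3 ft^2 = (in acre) 80.31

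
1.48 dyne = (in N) 1.48e-05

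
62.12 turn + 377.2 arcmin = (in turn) 62.14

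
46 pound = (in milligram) 2.087e+07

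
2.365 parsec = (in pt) 2.069e+20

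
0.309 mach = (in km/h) 378.8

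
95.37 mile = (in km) 153.5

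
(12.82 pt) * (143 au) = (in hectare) 9.675e+06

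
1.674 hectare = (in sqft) 1.802e+05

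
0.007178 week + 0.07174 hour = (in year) 0.0001458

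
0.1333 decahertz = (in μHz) 1.333e+06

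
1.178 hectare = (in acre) 2.911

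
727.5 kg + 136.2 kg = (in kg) 863.7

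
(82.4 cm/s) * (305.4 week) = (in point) 4.314e+11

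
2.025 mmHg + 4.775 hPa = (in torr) 5.607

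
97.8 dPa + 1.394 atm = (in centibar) 141.3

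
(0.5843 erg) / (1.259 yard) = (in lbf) 1.141e-08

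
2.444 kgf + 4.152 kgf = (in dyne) 6.468e+06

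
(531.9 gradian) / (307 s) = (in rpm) 0.2599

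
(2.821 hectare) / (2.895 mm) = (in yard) 1.066e+07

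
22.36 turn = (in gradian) 8944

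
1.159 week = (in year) 0.02223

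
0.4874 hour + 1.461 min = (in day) 0.02132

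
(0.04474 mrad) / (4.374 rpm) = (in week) 1.615e-10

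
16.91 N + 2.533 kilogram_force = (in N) 41.75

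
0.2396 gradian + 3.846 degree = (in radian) 0.07089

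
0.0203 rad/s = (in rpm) 0.1939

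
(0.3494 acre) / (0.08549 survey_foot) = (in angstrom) 5.426e+14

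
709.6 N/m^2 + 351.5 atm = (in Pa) 3.562e+07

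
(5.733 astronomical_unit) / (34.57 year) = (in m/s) 786.7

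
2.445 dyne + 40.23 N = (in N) 40.23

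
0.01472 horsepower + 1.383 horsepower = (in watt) 1042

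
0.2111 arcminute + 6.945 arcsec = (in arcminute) 0.3268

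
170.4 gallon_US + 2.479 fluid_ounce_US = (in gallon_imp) 141.9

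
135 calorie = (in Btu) 0.5354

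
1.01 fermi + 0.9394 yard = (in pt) 2435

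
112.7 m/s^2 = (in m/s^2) 112.7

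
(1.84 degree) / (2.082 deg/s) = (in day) 1.023e-05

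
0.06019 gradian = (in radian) 0.0009455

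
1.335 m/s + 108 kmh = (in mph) 70.09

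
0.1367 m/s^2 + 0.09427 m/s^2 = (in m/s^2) 0.231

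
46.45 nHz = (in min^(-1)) 2.787e-06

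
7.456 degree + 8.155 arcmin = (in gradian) 8.435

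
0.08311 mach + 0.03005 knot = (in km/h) 101.9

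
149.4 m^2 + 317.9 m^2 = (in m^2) 467.3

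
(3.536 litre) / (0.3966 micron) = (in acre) 2.203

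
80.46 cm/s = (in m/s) 0.8046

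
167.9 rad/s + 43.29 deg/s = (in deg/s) 9663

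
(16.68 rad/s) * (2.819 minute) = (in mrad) 2.821e+06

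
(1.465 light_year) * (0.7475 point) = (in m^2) 3.655e+12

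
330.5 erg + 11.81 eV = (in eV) 2.063e+14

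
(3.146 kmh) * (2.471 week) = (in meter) 1.306e+06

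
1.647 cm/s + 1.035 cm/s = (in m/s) 0.02682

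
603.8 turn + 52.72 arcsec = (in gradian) 2.415e+05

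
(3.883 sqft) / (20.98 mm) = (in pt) 4.874e+04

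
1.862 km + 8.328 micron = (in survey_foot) 6109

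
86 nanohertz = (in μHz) 0.086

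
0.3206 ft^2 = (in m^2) 0.02978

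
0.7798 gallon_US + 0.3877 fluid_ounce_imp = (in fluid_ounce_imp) 104.3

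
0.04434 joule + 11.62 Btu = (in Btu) 11.62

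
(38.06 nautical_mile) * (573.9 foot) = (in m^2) 1.233e+07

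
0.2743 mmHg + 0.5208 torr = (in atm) 0.001046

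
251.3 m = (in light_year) 2.656e-14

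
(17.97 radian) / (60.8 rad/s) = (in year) 9.372e-09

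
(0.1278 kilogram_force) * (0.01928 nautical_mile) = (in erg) 4.475e+08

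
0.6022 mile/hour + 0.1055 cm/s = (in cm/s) 27.03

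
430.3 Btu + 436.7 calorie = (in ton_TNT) 0.0001089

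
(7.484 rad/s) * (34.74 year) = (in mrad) 8.199e+12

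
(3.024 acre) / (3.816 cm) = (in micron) 3.207e+11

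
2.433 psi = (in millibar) 167.7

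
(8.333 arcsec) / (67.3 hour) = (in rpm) 1.592e-09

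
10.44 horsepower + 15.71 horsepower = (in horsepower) 26.15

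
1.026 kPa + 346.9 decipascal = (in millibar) 10.61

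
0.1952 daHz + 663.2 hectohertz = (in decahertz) 6632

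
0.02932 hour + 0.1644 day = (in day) 0.1656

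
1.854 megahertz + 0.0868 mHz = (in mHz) 1.854e+09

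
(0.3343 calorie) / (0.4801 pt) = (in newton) 8258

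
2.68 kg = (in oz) 94.53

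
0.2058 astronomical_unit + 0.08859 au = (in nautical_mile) 2.378e+07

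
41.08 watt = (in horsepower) 0.05509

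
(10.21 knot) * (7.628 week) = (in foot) 7.95e+07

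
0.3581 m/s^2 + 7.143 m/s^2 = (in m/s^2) 7.501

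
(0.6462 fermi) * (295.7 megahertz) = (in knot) 3.714e-07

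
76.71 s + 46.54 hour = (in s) 1.676e+05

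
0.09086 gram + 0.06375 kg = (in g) 63.84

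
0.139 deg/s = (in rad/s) 0.002426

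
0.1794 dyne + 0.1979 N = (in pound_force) 0.04449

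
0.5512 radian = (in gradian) 35.09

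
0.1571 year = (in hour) 1376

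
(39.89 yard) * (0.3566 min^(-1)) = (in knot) 0.4214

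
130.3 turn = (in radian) 818.7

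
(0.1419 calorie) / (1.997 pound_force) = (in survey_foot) 0.2193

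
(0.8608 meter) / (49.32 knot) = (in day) 3.927e-07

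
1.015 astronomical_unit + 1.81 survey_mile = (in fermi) 1.518e+26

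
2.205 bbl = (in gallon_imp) 77.11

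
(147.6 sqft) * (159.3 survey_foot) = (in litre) 6.658e+05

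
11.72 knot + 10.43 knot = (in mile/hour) 25.49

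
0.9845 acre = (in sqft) 4.288e+04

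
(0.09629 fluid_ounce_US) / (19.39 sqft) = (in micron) 1.581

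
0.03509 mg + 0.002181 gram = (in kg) 2.216e-06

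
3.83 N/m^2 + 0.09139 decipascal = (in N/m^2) 3.839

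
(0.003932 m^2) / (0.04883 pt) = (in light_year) 2.413e-14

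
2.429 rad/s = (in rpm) 23.2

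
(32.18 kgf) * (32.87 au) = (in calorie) 3.709e+14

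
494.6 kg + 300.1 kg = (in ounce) 2.803e+04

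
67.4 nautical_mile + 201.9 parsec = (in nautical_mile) 3.364e+15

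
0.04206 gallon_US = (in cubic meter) 0.0001592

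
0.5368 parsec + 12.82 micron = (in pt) 4.695e+19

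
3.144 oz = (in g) 89.13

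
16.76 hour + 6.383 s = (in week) 0.09977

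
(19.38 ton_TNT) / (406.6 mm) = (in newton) 1.994e+11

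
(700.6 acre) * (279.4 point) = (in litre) 2.795e+08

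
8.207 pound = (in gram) 3723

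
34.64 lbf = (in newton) 154.1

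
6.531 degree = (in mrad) 114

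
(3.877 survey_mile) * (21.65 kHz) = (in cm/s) 1.351e+10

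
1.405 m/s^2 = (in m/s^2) 1.405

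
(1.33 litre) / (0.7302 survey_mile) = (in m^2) 1.132e-06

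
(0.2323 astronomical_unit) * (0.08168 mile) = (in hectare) 4.568e+08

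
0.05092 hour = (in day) 0.002122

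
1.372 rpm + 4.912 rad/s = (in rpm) 48.28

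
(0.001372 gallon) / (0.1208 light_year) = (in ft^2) 4.892e-20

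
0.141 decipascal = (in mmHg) 0.0001058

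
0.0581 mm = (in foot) 0.0001906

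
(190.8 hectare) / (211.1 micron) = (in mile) 5.616e+06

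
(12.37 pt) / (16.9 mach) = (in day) 8.777e-12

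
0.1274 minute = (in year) 2.424e-07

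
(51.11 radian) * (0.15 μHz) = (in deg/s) 0.0004393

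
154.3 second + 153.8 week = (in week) 153.8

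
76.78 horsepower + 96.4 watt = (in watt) 5.735e+04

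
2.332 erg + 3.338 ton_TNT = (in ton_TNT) 3.338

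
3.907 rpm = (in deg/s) 23.44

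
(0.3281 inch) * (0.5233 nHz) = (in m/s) 4.361e-12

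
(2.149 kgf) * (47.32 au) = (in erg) 1.492e+21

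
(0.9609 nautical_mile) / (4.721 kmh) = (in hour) 0.377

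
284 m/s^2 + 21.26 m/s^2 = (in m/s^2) 305.3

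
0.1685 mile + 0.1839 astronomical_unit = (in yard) 3.009e+10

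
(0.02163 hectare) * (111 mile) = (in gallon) 1.021e+10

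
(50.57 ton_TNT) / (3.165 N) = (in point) 1.895e+14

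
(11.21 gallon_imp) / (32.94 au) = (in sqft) 1.113e-13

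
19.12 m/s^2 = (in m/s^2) 19.12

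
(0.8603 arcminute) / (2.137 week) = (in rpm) 1.849e-09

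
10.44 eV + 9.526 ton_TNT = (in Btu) 3.778e+07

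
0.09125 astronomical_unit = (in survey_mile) 8.482e+06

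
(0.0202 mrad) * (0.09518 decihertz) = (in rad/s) 1.923e-07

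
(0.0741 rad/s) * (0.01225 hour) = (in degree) 187.2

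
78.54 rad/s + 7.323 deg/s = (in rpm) 751.2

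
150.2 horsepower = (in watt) 1.12e+05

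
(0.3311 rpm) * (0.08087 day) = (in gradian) 1.542e+04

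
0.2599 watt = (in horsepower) 0.0003485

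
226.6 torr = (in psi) 4.382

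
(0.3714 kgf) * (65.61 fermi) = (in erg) 2.39e-06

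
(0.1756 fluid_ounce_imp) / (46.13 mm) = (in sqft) 0.001164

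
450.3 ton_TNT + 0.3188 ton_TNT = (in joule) 1.885e+12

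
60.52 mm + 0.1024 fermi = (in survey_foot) 0.1986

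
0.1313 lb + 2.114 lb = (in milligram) 1.018e+06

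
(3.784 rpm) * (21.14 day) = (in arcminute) 2.488e+09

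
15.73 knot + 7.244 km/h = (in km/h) 36.38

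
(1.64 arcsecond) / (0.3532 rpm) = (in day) 2.488e-09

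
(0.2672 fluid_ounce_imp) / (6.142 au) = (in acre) 2.042e-21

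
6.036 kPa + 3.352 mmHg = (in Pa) 6483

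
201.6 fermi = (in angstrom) 0.002016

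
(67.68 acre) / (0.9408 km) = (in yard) 318.4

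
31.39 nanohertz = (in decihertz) 3.139e-07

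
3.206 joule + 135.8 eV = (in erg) 3.206e+07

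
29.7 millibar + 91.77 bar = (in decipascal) 9.18e+07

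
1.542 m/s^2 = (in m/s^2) 1.542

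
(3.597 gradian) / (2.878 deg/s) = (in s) 1.125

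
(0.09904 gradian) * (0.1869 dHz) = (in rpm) 0.0002777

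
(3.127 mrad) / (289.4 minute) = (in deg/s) 1.032e-05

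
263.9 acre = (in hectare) 106.8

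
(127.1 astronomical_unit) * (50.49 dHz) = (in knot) 1.866e+14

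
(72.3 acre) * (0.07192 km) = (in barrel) 1.324e+08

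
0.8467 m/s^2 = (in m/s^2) 0.8467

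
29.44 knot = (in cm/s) 1515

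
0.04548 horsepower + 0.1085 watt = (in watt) 34.02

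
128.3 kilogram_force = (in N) 1258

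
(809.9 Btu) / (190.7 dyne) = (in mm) 4.481e+11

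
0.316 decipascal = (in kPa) 3.16e-05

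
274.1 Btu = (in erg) 2.892e+12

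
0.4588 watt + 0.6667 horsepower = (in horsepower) 0.6673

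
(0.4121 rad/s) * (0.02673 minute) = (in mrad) 660.9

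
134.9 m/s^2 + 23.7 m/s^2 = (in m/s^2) 158.6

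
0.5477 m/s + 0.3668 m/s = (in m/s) 0.9145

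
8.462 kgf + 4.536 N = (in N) 87.52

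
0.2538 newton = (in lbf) 0.05706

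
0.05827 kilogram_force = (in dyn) 5.714e+04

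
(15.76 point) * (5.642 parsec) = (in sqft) 1.042e+16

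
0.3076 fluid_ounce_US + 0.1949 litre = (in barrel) 0.001283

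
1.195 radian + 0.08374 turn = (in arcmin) 5917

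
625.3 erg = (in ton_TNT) 1.495e-14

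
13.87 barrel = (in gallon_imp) 485.1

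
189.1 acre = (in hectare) 76.53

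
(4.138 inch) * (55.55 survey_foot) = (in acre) 0.0004398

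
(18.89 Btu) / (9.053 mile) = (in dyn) 1.368e+05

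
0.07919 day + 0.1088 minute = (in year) 0.0002172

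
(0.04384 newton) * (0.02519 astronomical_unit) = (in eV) 1.031e+27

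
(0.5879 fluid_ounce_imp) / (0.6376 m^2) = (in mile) 1.628e-08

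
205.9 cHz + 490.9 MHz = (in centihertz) 4.909e+10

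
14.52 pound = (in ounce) 232.3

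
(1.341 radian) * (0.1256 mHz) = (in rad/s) 0.0001684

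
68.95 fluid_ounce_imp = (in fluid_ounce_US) 66.24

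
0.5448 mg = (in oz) 1.922e-05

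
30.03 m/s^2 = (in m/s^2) 30.03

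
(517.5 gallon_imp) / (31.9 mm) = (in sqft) 793.8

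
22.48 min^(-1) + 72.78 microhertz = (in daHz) 0.03747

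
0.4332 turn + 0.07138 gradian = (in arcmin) 9361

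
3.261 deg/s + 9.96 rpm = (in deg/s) 63.02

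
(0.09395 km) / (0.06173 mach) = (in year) 1.417e-07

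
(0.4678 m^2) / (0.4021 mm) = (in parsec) 3.77e-14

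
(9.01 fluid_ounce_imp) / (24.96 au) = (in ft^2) 7.38e-16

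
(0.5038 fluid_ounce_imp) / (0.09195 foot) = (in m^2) 0.0005108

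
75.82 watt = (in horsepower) 0.1017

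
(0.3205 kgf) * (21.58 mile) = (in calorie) 2.609e+04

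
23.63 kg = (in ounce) 833.5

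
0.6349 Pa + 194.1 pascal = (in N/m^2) 194.7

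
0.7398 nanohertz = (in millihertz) 7.398e-07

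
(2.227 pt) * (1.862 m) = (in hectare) 1.463e-07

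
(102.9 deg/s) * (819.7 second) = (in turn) 234.3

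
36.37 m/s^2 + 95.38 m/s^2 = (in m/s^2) 131.8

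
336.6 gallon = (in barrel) 8.014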